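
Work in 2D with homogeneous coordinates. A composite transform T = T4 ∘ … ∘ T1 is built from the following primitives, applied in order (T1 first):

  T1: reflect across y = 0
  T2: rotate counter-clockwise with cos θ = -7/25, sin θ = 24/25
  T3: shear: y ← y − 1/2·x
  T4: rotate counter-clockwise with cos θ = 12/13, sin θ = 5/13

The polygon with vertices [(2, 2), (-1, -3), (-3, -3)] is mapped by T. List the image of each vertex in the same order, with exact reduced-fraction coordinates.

image vertices: (183/325, 142/65), (-287/130, -19/13), (-549/650, -213/65)

T1 reflect across y = 0: (2, 2) → (2, -2); (-1, -3) → (-1, 3); (-3, -3) → (-3, 3)
T2 rotate counter-clockwise with cos θ = -7/25, sin θ = 24/25: (2, -2) → (34/25, 62/25); (-1, 3) → (-13/5, -9/5); (-3, 3) → (-51/25, -93/25)
T3 shear: y ← y − 1/2·x: (34/25, 62/25) → (34/25, 9/5); (-13/5, -9/5) → (-13/5, -1/2); (-51/25, -93/25) → (-51/25, -27/10)
T4 rotate counter-clockwise with cos θ = 12/13, sin θ = 5/13: (34/25, 9/5) → (183/325, 142/65); (-13/5, -1/2) → (-287/130, -19/13); (-51/25, -27/10) → (-549/650, -213/65)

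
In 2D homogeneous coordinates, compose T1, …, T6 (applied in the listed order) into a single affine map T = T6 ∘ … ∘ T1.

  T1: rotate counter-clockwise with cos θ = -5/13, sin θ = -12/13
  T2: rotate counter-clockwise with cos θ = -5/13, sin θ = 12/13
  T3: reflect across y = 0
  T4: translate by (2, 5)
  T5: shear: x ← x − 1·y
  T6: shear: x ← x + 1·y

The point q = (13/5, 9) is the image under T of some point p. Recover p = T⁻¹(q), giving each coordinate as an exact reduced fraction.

T1 = [-5/13 12/13 0; -12/13 -5/13 0; 0 0 1]
T2·T1 = [1 0 0; 0 1 0; 0 0 1]
T3·…·T1 = [1 0 0; 0 -1 0; 0 0 1]
T4·…·T1 = [1 0 2; 0 -1 5; 0 0 1]
T5·…·T1 = [1 1 -3; 0 -1 5; 0 0 1]
T6·…·T1 = [1 0 2; 0 -1 5; 0 0 1]
det M = -1; M⁻¹ = [1 0 -2; 0 -1 5; 0 0 1]
M⁻¹ · (13/5, 9)ᵀ = (3/5, -4)ᵀ

p = (3/5, -4)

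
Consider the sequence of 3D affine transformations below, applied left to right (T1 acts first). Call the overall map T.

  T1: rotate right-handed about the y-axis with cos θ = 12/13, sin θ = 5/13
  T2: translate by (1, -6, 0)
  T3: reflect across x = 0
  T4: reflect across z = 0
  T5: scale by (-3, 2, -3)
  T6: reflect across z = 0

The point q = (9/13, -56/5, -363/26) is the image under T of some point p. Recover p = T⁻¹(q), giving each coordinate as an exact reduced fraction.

p = (-5/2, 2/5, 4)

T1 = [12/13 0 5/13 0; 0 1 0 0; -5/13 0 12/13 0; 0 0 0 1]
T2·T1 = [12/13 0 5/13 1; 0 1 0 -6; -5/13 0 12/13 0; 0 0 0 1]
T3·…·T1 = [-12/13 0 -5/13 -1; 0 1 0 -6; -5/13 0 12/13 0; 0 0 0 1]
T4·…·T1 = [-12/13 0 -5/13 -1; 0 1 0 -6; 5/13 0 -12/13 0; 0 0 0 1]
T5·…·T1 = [36/13 0 15/13 3; 0 2 0 -12; -15/13 0 36/13 0; 0 0 0 1]
T6·…·T1 = [36/13 0 15/13 3; 0 2 0 -12; 15/13 0 -36/13 0; 0 0 0 1]
det M = -18; M⁻¹ = [4/13 0 5/39 -12/13; 0 1/2 0 6; 5/39 0 -4/13 -5/13; 0 0 0 1]
M⁻¹ · (9/13, -56/5, -363/26)ᵀ = (-5/2, 2/5, 4)ᵀ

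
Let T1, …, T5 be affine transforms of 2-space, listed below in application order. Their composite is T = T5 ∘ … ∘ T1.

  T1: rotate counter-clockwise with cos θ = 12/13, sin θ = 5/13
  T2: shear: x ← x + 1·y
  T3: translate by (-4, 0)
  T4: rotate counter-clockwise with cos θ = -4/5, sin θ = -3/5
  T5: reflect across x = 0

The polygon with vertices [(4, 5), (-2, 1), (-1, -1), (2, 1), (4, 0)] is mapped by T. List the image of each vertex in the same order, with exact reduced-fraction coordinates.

image vertices: (-36/65, -473/65), (-322/65, 229/65), (-253/65, 296/65), (-22/13, -11/13), (4/65, -128/65)

T1 rotate counter-clockwise with cos θ = 12/13, sin θ = 5/13: (4, 5) → (23/13, 80/13); (-2, 1) → (-29/13, 2/13); (-1, -1) → (-7/13, -17/13); (2, 1) → (19/13, 22/13); (4, 0) → (48/13, 20/13)
T2 shear: x ← x + 1·y: (23/13, 80/13) → (103/13, 80/13); (-29/13, 2/13) → (-27/13, 2/13); (-7/13, -17/13) → (-24/13, -17/13); (19/13, 22/13) → (41/13, 22/13); (48/13, 20/13) → (68/13, 20/13)
T3 translate by (-4, 0): (103/13, 80/13) → (51/13, 80/13); (-27/13, 2/13) → (-79/13, 2/13); (-24/13, -17/13) → (-76/13, -17/13); (41/13, 22/13) → (-11/13, 22/13); (68/13, 20/13) → (16/13, 20/13)
T4 rotate counter-clockwise with cos θ = -4/5, sin θ = -3/5: (51/13, 80/13) → (36/65, -473/65); (-79/13, 2/13) → (322/65, 229/65); (-76/13, -17/13) → (253/65, 296/65); (-11/13, 22/13) → (22/13, -11/13); (16/13, 20/13) → (-4/65, -128/65)
T5 reflect across x = 0: (36/65, -473/65) → (-36/65, -473/65); (322/65, 229/65) → (-322/65, 229/65); (253/65, 296/65) → (-253/65, 296/65); (22/13, -11/13) → (-22/13, -11/13); (-4/65, -128/65) → (4/65, -128/65)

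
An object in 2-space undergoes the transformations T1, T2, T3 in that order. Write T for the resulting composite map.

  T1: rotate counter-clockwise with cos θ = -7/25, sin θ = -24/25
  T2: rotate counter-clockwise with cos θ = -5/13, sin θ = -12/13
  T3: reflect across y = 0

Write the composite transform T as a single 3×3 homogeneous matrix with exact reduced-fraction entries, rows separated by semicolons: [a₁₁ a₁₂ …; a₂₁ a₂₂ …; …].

T = [-253/325 -204/325 0; -204/325 253/325 0; 0 0 1]

T1 = [-7/25 24/25 0; -24/25 -7/25 0; 0 0 1]
T2·T1 = [-253/325 -204/325 0; 204/325 -253/325 0; 0 0 1]
T3·…·T1 = [-253/325 -204/325 0; -204/325 253/325 0; 0 0 1]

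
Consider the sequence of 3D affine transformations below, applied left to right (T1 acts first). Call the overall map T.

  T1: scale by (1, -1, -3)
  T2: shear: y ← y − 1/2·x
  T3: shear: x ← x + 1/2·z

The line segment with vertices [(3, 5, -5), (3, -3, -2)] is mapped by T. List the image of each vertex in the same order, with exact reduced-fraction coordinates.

T1 scale by (1, -1, -3): (3, 5, -5) → (3, -5, 15); (3, -3, -2) → (3, 3, 6)
T2 shear: y ← y − 1/2·x: (3, -5, 15) → (3, -13/2, 15); (3, 3, 6) → (3, 3/2, 6)
T3 shear: x ← x + 1/2·z: (3, -13/2, 15) → (21/2, -13/2, 15); (3, 3/2, 6) → (6, 3/2, 6)

image vertices: (21/2, -13/2, 15), (6, 3/2, 6)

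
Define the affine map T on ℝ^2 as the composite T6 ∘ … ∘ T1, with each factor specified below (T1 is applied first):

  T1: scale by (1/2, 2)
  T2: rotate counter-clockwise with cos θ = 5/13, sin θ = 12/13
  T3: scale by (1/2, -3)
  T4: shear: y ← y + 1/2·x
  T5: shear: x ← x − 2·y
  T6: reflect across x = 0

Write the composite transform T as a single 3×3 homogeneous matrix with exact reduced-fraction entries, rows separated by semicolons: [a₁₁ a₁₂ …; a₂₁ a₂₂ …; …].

T = [-36/13 -60/13 0; -139/104 -36/13 0; 0 0 1]

T1 = [1/2 0 0; 0 2 0; 0 0 1]
T2·T1 = [5/26 -24/13 0; 6/13 10/13 0; 0 0 1]
T3·…·T1 = [5/52 -12/13 0; -18/13 -30/13 0; 0 0 1]
T4·…·T1 = [5/52 -12/13 0; -139/104 -36/13 0; 0 0 1]
T5·…·T1 = [36/13 60/13 0; -139/104 -36/13 0; 0 0 1]
T6·…·T1 = [-36/13 -60/13 0; -139/104 -36/13 0; 0 0 1]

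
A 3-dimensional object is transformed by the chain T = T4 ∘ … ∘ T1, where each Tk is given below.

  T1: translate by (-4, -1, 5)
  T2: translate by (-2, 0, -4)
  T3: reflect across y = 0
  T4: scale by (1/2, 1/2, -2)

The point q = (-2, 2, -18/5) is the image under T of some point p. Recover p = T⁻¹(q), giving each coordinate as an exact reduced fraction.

T1 = [1 0 0 -4; 0 1 0 -1; 0 0 1 5; 0 0 0 1]
T2·T1 = [1 0 0 -6; 0 1 0 -1; 0 0 1 1; 0 0 0 1]
T3·…·T1 = [1 0 0 -6; 0 -1 0 1; 0 0 1 1; 0 0 0 1]
T4·…·T1 = [1/2 0 0 -3; 0 -1/2 0 1/2; 0 0 -2 -2; 0 0 0 1]
det M = 1/2; M⁻¹ = [2 0 0 6; 0 -2 0 1; 0 0 -1/2 -1; 0 0 0 1]
M⁻¹ · (-2, 2, -18/5)ᵀ = (2, -3, 4/5)ᵀ

p = (2, -3, 4/5)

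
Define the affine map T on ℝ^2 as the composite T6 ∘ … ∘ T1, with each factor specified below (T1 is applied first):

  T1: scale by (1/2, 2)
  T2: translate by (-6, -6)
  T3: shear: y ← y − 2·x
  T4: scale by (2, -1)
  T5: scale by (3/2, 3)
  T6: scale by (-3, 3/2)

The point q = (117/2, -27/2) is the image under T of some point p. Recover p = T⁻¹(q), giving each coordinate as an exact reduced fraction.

p = (-1, -2)

T1 = [1/2 0 0; 0 2 0; 0 0 1]
T2·T1 = [1/2 0 -6; 0 2 -6; 0 0 1]
T3·…·T1 = [1/2 0 -6; -1 2 6; 0 0 1]
T4·…·T1 = [1 0 -12; 1 -2 -6; 0 0 1]
T5·…·T1 = [3/2 0 -18; 3 -6 -18; 0 0 1]
T6·…·T1 = [-9/2 0 54; 9/2 -9 -27; 0 0 1]
det M = 81/2; M⁻¹ = [-2/9 0 12; -1/9 -1/9 3; 0 0 1]
M⁻¹ · (117/2, -27/2)ᵀ = (-1, -2)ᵀ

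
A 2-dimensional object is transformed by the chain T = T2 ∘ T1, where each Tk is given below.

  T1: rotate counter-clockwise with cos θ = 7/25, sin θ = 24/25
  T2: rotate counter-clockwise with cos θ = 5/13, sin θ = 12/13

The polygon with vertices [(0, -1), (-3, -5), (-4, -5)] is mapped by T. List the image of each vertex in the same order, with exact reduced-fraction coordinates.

image vertices: (204/325, 253/325), (1779/325, 653/325), (2032/325, 449/325)

T1 rotate counter-clockwise with cos θ = 7/25, sin θ = 24/25: (0, -1) → (24/25, -7/25); (-3, -5) → (99/25, -107/25); (-4, -5) → (92/25, -131/25)
T2 rotate counter-clockwise with cos θ = 5/13, sin θ = 12/13: (24/25, -7/25) → (204/325, 253/325); (99/25, -107/25) → (1779/325, 653/325); (92/25, -131/25) → (2032/325, 449/325)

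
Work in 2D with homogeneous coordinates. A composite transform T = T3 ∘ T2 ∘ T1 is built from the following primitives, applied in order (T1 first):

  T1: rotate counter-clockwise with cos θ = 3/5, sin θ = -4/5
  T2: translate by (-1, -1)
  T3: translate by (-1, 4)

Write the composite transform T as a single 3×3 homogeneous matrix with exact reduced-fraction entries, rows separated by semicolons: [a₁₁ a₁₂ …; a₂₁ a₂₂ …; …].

T = [3/5 4/5 -2; -4/5 3/5 3; 0 0 1]

T1 = [3/5 4/5 0; -4/5 3/5 0; 0 0 1]
T2·T1 = [3/5 4/5 -1; -4/5 3/5 -1; 0 0 1]
T3·…·T1 = [3/5 4/5 -2; -4/5 3/5 3; 0 0 1]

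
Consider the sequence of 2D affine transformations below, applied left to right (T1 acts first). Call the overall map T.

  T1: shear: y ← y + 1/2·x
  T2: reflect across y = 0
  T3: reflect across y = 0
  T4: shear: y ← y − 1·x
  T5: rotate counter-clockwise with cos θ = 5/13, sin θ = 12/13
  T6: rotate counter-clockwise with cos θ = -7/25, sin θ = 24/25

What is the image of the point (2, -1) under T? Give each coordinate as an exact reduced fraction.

T1 shear: y ← y + 1/2·x: (2, -1) → (2, 0)
T2 reflect across y = 0: (2, 0) → (2, 0)
T3 reflect across y = 0: (2, 0) → (2, 0)
T4 shear: y ← y − 1·x: (2, 0) → (2, -2)
T5 rotate counter-clockwise with cos θ = 5/13, sin θ = 12/13: (2, -2) → (34/13, 14/13)
T6 rotate counter-clockwise with cos θ = -7/25, sin θ = 24/25: (34/13, 14/13) → (-574/325, 718/325)

T(p) = (-574/325, 718/325)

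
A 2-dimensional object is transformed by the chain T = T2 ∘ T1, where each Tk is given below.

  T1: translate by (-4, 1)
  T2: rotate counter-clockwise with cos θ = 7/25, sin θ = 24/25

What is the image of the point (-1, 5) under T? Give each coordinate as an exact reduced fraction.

T(p) = (-179/25, -78/25)

T1 translate by (-4, 1): (-1, 5) → (-5, 6)
T2 rotate counter-clockwise with cos θ = 7/25, sin θ = 24/25: (-5, 6) → (-179/25, -78/25)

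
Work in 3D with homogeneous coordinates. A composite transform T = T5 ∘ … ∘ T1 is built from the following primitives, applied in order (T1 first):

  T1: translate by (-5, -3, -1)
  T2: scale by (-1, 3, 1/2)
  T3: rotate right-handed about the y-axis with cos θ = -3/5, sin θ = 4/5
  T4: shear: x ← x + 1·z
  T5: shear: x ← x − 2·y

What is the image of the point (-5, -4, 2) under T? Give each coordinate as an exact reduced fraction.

T1 translate by (-5, -3, -1): (-5, -4, 2) → (-10, -7, 1)
T2 scale by (-1, 3, 1/2): (-10, -7, 1) → (10, -21, 1/2)
T3 rotate right-handed about the y-axis with cos θ = -3/5, sin θ = 4/5: (10, -21, 1/2) → (-28/5, -21, -83/10)
T4 shear: x ← x + 1·z: (-28/5, -21, -83/10) → (-139/10, -21, -83/10)
T5 shear: x ← x − 2·y: (-139/10, -21, -83/10) → (281/10, -21, -83/10)

T(p) = (281/10, -21, -83/10)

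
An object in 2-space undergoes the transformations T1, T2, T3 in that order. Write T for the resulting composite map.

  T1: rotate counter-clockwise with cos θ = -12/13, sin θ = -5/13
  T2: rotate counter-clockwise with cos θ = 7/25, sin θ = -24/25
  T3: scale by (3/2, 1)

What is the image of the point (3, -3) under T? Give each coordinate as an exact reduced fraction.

T1 rotate counter-clockwise with cos θ = -12/13, sin θ = -5/13: (3, -3) → (-51/13, 21/13)
T2 rotate counter-clockwise with cos θ = 7/25, sin θ = -24/25: (-51/13, 21/13) → (147/325, 1371/325)
T3 scale by (3/2, 1): (147/325, 1371/325) → (441/650, 1371/325)

T(p) = (441/650, 1371/325)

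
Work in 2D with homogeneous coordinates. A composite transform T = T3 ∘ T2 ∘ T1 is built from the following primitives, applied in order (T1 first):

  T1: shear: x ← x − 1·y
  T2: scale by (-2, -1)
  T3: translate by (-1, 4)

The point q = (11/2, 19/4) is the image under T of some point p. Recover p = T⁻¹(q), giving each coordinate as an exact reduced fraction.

T1 = [1 -1 0; 0 1 0; 0 0 1]
T2·T1 = [-2 2 0; 0 -1 0; 0 0 1]
T3·…·T1 = [-2 2 -1; 0 -1 4; 0 0 1]
det M = 2; M⁻¹ = [-1/2 -1 7/2; 0 -1 4; 0 0 1]
M⁻¹ · (11/2, 19/4)ᵀ = (-4, -3/4)ᵀ

p = (-4, -3/4)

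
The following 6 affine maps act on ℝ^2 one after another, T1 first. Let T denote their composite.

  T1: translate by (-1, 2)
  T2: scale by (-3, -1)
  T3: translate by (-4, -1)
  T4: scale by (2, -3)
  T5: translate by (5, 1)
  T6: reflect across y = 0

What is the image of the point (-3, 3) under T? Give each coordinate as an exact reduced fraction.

T1 translate by (-1, 2): (-3, 3) → (-4, 5)
T2 scale by (-3, -1): (-4, 5) → (12, -5)
T3 translate by (-4, -1): (12, -5) → (8, -6)
T4 scale by (2, -3): (8, -6) → (16, 18)
T5 translate by (5, 1): (16, 18) → (21, 19)
T6 reflect across y = 0: (21, 19) → (21, -19)

T(p) = (21, -19)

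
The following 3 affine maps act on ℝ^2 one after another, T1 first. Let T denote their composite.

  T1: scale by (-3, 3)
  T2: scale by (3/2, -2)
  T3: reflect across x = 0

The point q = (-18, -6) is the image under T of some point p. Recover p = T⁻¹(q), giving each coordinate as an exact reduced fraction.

T1 = [-3 0 0; 0 3 0; 0 0 1]
T2·T1 = [-9/2 0 0; 0 -6 0; 0 0 1]
T3·…·T1 = [9/2 0 0; 0 -6 0; 0 0 1]
det M = -27; M⁻¹ = [2/9 0 0; 0 -1/6 0; 0 0 1]
M⁻¹ · (-18, -6)ᵀ = (-4, 1)ᵀ

p = (-4, 1)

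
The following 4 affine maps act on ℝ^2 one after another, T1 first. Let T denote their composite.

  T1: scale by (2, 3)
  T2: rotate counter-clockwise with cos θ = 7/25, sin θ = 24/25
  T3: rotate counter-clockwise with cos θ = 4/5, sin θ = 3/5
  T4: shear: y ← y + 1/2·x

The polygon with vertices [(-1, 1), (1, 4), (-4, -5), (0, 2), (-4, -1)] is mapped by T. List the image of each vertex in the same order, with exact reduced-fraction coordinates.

image vertices: (-263/125, -199/50), (-1492/125, -208/25), (2107/125, 311/50), (-702/125, -123/25), (703/125, -181/50)

T1 scale by (2, 3): (-1, 1) → (-2, 3); (1, 4) → (2, 12); (-4, -5) → (-8, -15); (0, 2) → (0, 6); (-4, -1) → (-8, -3)
T2 rotate counter-clockwise with cos θ = 7/25, sin θ = 24/25: (-2, 3) → (-86/25, -27/25); (2, 12) → (-274/25, 132/25); (-8, -15) → (304/25, -297/25); (0, 6) → (-144/25, 42/25); (-8, -3) → (16/25, -213/25)
T3 rotate counter-clockwise with cos θ = 4/5, sin θ = 3/5: (-86/25, -27/25) → (-263/125, -366/125); (-274/25, 132/25) → (-1492/125, -294/125); (304/25, -297/25) → (2107/125, -276/125); (-144/25, 42/25) → (-702/125, -264/125); (16/25, -213/25) → (703/125, -804/125)
T4 shear: y ← y + 1/2·x: (-263/125, -366/125) → (-263/125, -199/50); (-1492/125, -294/125) → (-1492/125, -208/25); (2107/125, -276/125) → (2107/125, 311/50); (-702/125, -264/125) → (-702/125, -123/25); (703/125, -804/125) → (703/125, -181/50)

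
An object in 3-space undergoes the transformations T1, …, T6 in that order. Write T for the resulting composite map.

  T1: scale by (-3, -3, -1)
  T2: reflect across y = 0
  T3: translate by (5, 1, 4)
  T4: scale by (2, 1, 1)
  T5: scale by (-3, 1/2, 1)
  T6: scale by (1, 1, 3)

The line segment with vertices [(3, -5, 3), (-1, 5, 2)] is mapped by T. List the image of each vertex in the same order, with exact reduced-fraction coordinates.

image vertices: (24, -7, 3), (-48, 8, 6)

T1 scale by (-3, -3, -1): (3, -5, 3) → (-9, 15, -3); (-1, 5, 2) → (3, -15, -2)
T2 reflect across y = 0: (-9, 15, -3) → (-9, -15, -3); (3, -15, -2) → (3, 15, -2)
T3 translate by (5, 1, 4): (-9, -15, -3) → (-4, -14, 1); (3, 15, -2) → (8, 16, 2)
T4 scale by (2, 1, 1): (-4, -14, 1) → (-8, -14, 1); (8, 16, 2) → (16, 16, 2)
T5 scale by (-3, 1/2, 1): (-8, -14, 1) → (24, -7, 1); (16, 16, 2) → (-48, 8, 2)
T6 scale by (1, 1, 3): (24, -7, 1) → (24, -7, 3); (-48, 8, 2) → (-48, 8, 6)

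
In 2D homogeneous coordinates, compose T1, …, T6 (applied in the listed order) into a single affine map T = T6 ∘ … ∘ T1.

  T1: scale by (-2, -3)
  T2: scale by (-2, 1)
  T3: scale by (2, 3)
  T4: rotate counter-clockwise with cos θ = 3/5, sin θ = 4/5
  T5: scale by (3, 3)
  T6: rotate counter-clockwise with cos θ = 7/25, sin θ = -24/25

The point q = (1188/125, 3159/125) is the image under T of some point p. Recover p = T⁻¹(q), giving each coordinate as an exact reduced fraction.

p = (0, -1)

T1 = [-2 0 0; 0 -3 0; 0 0 1]
T2·T1 = [4 0 0; 0 -3 0; 0 0 1]
T3·…·T1 = [8 0 0; 0 -9 0; 0 0 1]
T4·…·T1 = [24/5 36/5 0; 32/5 -27/5 0; 0 0 1]
T5·…·T1 = [72/5 108/5 0; 96/5 -81/5 0; 0 0 1]
T6·…·T1 = [2808/125 -1188/125 0; -1056/125 -3159/125 0; 0 0 1]
det M = -648; M⁻¹ = [39/1000 -11/750 0; -44/3375 -13/375 0; 0 0 1]
M⁻¹ · (1188/125, 3159/125)ᵀ = (0, -1)ᵀ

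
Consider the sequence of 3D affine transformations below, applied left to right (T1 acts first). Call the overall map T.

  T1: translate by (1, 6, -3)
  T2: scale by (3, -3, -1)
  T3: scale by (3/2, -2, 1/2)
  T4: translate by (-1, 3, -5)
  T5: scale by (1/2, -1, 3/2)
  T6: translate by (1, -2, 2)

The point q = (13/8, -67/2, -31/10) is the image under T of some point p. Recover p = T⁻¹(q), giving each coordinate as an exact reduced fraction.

p = (-1/2, -5/4, -1/5)

T1 = [1 0 0 1; 0 1 0 6; 0 0 1 -3; 0 0 0 1]
T2·T1 = [3 0 0 3; 0 -3 0 -18; 0 0 -1 3; 0 0 0 1]
T3·…·T1 = [9/2 0 0 9/2; 0 6 0 36; 0 0 -1/2 3/2; 0 0 0 1]
T4·…·T1 = [9/2 0 0 7/2; 0 6 0 39; 0 0 -1/2 -7/2; 0 0 0 1]
T5·…·T1 = [9/4 0 0 7/4; 0 -6 0 -39; 0 0 -3/4 -21/4; 0 0 0 1]
T6·…·T1 = [9/4 0 0 11/4; 0 -6 0 -41; 0 0 -3/4 -13/4; 0 0 0 1]
det M = 81/8; M⁻¹ = [4/9 0 0 -11/9; 0 -1/6 0 -41/6; 0 0 -4/3 -13/3; 0 0 0 1]
M⁻¹ · (13/8, -67/2, -31/10)ᵀ = (-1/2, -5/4, -1/5)ᵀ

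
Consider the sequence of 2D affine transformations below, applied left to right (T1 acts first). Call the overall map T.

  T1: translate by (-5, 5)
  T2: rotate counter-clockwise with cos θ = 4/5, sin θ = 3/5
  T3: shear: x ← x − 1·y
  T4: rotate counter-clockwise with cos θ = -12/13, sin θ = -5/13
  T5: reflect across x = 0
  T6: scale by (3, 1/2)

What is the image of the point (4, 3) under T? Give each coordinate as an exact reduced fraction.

T1 translate by (-5, 5): (4, 3) → (-1, 8)
T2 rotate counter-clockwise with cos θ = 4/5, sin θ = 3/5: (-1, 8) → (-28/5, 29/5)
T3 shear: x ← x − 1·y: (-28/5, 29/5) → (-57/5, 29/5)
T4 rotate counter-clockwise with cos θ = -12/13, sin θ = -5/13: (-57/5, 29/5) → (829/65, -63/65)
T5 reflect across x = 0: (829/65, -63/65) → (-829/65, -63/65)
T6 scale by (3, 1/2): (-829/65, -63/65) → (-2487/65, -63/130)

T(p) = (-2487/65, -63/130)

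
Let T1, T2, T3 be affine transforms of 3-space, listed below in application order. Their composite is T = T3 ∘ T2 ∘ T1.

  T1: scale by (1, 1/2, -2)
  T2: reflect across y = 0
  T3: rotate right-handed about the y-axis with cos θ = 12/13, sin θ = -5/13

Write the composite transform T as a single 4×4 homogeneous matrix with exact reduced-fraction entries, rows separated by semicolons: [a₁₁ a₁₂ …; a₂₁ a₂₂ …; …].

T1 = [1 0 0 0; 0 1/2 0 0; 0 0 -2 0; 0 0 0 1]
T2·T1 = [1 0 0 0; 0 -1/2 0 0; 0 0 -2 0; 0 0 0 1]
T3·…·T1 = [12/13 0 10/13 0; 0 -1/2 0 0; 5/13 0 -24/13 0; 0 0 0 1]

T = [12/13 0 10/13 0; 0 -1/2 0 0; 5/13 0 -24/13 0; 0 0 0 1]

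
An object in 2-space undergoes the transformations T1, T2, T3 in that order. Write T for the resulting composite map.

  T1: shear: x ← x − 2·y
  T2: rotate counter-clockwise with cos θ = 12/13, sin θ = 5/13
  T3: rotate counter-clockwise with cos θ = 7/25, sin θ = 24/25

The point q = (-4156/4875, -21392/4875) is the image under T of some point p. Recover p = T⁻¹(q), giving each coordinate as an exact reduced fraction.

T1 = [1 -2 0; 0 1 0; 0 0 1]
T2·T1 = [12/13 -29/13 0; 5/13 2/13 0; 0 0 1]
T3·…·T1 = [-36/325 -251/325 0; 323/325 -682/325 0; 0 0 1]
det M = 1; M⁻¹ = [-682/325 251/325 0; -323/325 -36/325 0; 0 0 1]
M⁻¹ · (-4156/4875, -21392/4875)ᵀ = (-8/5, 4/3)ᵀ

p = (-8/5, 4/3)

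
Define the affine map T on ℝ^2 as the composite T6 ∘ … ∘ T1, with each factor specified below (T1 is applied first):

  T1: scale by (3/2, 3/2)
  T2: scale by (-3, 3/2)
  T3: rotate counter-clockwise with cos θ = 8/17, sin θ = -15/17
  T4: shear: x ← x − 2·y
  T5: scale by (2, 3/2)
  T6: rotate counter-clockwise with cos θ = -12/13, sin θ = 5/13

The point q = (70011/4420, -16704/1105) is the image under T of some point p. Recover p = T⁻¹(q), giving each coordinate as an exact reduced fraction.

T1 = [3/2 0 0; 0 3/2 0; 0 0 1]
T2·T1 = [-9/2 0 0; 0 9/4 0; 0 0 1]
T3·…·T1 = [-36/17 135/68 0; 135/34 18/17 0; 0 0 1]
T4·…·T1 = [-171/17 -9/68 0; 135/34 18/17 0; 0 0 1]
T5·…·T1 = [-342/17 -9/34 0; 405/68 27/17 0; 0 0 1]
T6·…·T1 = [1107/68 -81/221 0; -225/17 -693/442 0; 0 0 1]
det M = -243/8; M⁻¹ = [308/5967 -8/663 0; -200/459 -82/153 0; 0 0 1]
M⁻¹ · (70011/4420, -16704/1105)ᵀ = (1, 6/5)ᵀ

p = (1, 6/5)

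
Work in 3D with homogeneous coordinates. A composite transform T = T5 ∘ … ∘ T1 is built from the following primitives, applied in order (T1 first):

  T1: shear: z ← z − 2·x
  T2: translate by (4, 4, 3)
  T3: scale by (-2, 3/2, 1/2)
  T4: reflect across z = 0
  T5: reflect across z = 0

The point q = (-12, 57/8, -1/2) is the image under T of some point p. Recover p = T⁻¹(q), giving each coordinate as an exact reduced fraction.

p = (2, 3/4, 0)

T1 = [1 0 0 0; 0 1 0 0; -2 0 1 0; 0 0 0 1]
T2·T1 = [1 0 0 4; 0 1 0 4; -2 0 1 3; 0 0 0 1]
T3·…·T1 = [-2 0 0 -8; 0 3/2 0 6; -1 0 1/2 3/2; 0 0 0 1]
T4·…·T1 = [-2 0 0 -8; 0 3/2 0 6; 1 0 -1/2 -3/2; 0 0 0 1]
T5·…·T1 = [-2 0 0 -8; 0 3/2 0 6; -1 0 1/2 3/2; 0 0 0 1]
det M = -3/2; M⁻¹ = [-1/2 0 0 -4; 0 2/3 0 -4; -1 0 2 -11; 0 0 0 1]
M⁻¹ · (-12, 57/8, -1/2)ᵀ = (2, 3/4, 0)ᵀ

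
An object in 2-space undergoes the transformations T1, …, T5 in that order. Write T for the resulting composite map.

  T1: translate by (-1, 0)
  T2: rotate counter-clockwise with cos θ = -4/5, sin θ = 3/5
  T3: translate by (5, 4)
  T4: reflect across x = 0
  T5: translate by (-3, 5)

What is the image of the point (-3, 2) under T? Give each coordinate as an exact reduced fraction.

T(p) = (-10, 5)

T1 translate by (-1, 0): (-3, 2) → (-4, 2)
T2 rotate counter-clockwise with cos θ = -4/5, sin θ = 3/5: (-4, 2) → (2, -4)
T3 translate by (5, 4): (2, -4) → (7, 0)
T4 reflect across x = 0: (7, 0) → (-7, 0)
T5 translate by (-3, 5): (-7, 0) → (-10, 5)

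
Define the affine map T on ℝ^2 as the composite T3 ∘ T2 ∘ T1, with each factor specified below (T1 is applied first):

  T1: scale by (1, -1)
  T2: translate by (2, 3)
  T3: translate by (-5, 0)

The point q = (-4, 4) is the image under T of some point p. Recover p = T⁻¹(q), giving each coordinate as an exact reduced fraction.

p = (-1, -1)

T1 = [1 0 0; 0 -1 0; 0 0 1]
T2·T1 = [1 0 2; 0 -1 3; 0 0 1]
T3·…·T1 = [1 0 -3; 0 -1 3; 0 0 1]
det M = -1; M⁻¹ = [1 0 3; 0 -1 3; 0 0 1]
M⁻¹ · (-4, 4)ᵀ = (-1, -1)ᵀ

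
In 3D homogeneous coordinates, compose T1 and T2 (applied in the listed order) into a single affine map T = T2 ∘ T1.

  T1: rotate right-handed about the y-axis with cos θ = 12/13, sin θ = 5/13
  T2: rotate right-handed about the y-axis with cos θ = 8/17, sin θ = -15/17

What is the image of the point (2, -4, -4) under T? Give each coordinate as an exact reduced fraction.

T(p) = (902/221, -4, -404/221)

T1 rotate right-handed about the y-axis with cos θ = 12/13, sin θ = 5/13: (2, -4, -4) → (4/13, -4, -58/13)
T2 rotate right-handed about the y-axis with cos θ = 8/17, sin θ = -15/17: (4/13, -4, -58/13) → (902/221, -4, -404/221)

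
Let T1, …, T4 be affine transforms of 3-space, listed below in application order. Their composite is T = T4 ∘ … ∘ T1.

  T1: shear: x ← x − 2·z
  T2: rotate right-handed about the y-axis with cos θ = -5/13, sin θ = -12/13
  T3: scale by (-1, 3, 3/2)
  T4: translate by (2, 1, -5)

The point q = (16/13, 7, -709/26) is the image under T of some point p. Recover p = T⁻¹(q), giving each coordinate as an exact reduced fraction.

p = (-4, 2, 5)

T1 = [1 0 -2 0; 0 1 0 0; 0 0 1 0; 0 0 0 1]
T2·T1 = [-5/13 0 -2/13 0; 0 1 0 0; 12/13 0 -29/13 0; 0 0 0 1]
T3·…·T1 = [5/13 0 2/13 0; 0 3 0 0; 18/13 0 -87/26 0; 0 0 0 1]
T4·…·T1 = [5/13 0 2/13 2; 0 3 0 1; 18/13 0 -87/26 -5; 0 0 0 1]
det M = -9/2; M⁻¹ = [29/13 0 4/39 -154/39; 0 1/3 0 -1/3; 12/13 0 -10/39 -122/39; 0 0 0 1]
M⁻¹ · (16/13, 7, -709/26)ᵀ = (-4, 2, 5)ᵀ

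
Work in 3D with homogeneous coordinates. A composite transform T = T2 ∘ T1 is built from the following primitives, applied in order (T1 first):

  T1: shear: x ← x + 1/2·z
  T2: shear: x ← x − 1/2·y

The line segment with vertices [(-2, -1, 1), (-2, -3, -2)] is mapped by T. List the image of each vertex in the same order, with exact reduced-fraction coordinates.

image vertices: (-1, -1, 1), (-3/2, -3, -2)

T1 shear: x ← x + 1/2·z: (-2, -1, 1) → (-3/2, -1, 1); (-2, -3, -2) → (-3, -3, -2)
T2 shear: x ← x − 1/2·y: (-3/2, -1, 1) → (-1, -1, 1); (-3, -3, -2) → (-3/2, -3, -2)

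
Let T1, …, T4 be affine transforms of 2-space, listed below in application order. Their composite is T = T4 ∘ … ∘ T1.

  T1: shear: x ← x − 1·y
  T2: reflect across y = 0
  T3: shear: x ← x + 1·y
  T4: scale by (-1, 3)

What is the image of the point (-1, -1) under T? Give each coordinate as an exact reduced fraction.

T(p) = (-1, 3)

T1 shear: x ← x − 1·y: (-1, -1) → (0, -1)
T2 reflect across y = 0: (0, -1) → (0, 1)
T3 shear: x ← x + 1·y: (0, 1) → (1, 1)
T4 scale by (-1, 3): (1, 1) → (-1, 3)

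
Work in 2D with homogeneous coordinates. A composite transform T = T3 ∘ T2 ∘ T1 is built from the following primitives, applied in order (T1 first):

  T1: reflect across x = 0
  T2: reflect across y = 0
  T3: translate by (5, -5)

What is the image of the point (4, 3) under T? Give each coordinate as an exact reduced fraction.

T1 reflect across x = 0: (4, 3) → (-4, 3)
T2 reflect across y = 0: (-4, 3) → (-4, -3)
T3 translate by (5, -5): (-4, -3) → (1, -8)

T(p) = (1, -8)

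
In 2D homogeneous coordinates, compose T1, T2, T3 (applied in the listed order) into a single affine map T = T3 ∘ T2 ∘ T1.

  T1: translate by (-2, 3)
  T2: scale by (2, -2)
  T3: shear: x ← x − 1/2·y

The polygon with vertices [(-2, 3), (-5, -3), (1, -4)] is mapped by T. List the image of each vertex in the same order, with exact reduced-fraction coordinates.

image vertices: (-2, -12), (-14, 0), (-3, 2)

T1 translate by (-2, 3): (-2, 3) → (-4, 6); (-5, -3) → (-7, 0); (1, -4) → (-1, -1)
T2 scale by (2, -2): (-4, 6) → (-8, -12); (-7, 0) → (-14, 0); (-1, -1) → (-2, 2)
T3 shear: x ← x − 1/2·y: (-8, -12) → (-2, -12); (-14, 0) → (-14, 0); (-2, 2) → (-3, 2)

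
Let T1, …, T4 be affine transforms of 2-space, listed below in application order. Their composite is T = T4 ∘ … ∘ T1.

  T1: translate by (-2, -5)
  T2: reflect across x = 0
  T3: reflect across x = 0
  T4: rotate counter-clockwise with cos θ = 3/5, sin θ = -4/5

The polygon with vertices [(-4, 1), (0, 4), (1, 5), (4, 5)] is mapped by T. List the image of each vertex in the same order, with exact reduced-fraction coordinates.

image vertices: (-34/5, 12/5), (-2, 1), (-3/5, 4/5), (6/5, -8/5)

T1 translate by (-2, -5): (-4, 1) → (-6, -4); (0, 4) → (-2, -1); (1, 5) → (-1, 0); (4, 5) → (2, 0)
T2 reflect across x = 0: (-6, -4) → (6, -4); (-2, -1) → (2, -1); (-1, 0) → (1, 0); (2, 0) → (-2, 0)
T3 reflect across x = 0: (6, -4) → (-6, -4); (2, -1) → (-2, -1); (1, 0) → (-1, 0); (-2, 0) → (2, 0)
T4 rotate counter-clockwise with cos θ = 3/5, sin θ = -4/5: (-6, -4) → (-34/5, 12/5); (-2, -1) → (-2, 1); (-1, 0) → (-3/5, 4/5); (2, 0) → (6/5, -8/5)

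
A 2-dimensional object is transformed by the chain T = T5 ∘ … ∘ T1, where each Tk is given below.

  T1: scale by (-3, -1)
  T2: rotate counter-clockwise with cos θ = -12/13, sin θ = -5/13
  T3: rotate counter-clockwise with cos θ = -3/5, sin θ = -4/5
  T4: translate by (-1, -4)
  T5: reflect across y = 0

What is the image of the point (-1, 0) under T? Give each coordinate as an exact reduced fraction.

T1 scale by (-3, -1): (-1, 0) → (3, 0)
T2 rotate counter-clockwise with cos θ = -12/13, sin θ = -5/13: (3, 0) → (-36/13, -15/13)
T3 rotate counter-clockwise with cos θ = -3/5, sin θ = -4/5: (-36/13, -15/13) → (48/65, 189/65)
T4 translate by (-1, -4): (48/65, 189/65) → (-17/65, -71/65)
T5 reflect across y = 0: (-17/65, -71/65) → (-17/65, 71/65)

T(p) = (-17/65, 71/65)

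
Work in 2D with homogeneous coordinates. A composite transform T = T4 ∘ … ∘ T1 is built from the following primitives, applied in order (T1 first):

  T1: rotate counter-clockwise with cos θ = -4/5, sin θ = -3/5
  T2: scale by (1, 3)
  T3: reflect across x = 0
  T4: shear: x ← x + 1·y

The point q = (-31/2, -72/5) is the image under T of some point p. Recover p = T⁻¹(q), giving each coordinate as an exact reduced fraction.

p = (2, 9/2)

T1 = [-4/5 3/5 0; -3/5 -4/5 0; 0 0 1]
T2·T1 = [-4/5 3/5 0; -9/5 -12/5 0; 0 0 1]
T3·…·T1 = [4/5 -3/5 0; -9/5 -12/5 0; 0 0 1]
T4·…·T1 = [-1 -3 0; -9/5 -12/5 0; 0 0 1]
det M = -3; M⁻¹ = [4/5 -1 0; -3/5 1/3 0; 0 0 1]
M⁻¹ · (-31/2, -72/5)ᵀ = (2, 9/2)ᵀ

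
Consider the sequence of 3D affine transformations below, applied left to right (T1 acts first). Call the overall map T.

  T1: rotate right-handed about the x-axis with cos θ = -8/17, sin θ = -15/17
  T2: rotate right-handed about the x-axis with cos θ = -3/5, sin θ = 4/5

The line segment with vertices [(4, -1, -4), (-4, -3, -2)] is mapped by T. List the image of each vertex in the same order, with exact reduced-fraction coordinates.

image vertices: (4, -32/85, -349/85), (-4, -226/85, -207/85)

T1 rotate right-handed about the x-axis with cos θ = -8/17, sin θ = -15/17: (4, -1, -4) → (4, -52/17, 47/17); (-4, -3, -2) → (-4, -6/17, 61/17)
T2 rotate right-handed about the x-axis with cos θ = -3/5, sin θ = 4/5: (4, -52/17, 47/17) → (4, -32/85, -349/85); (-4, -6/17, 61/17) → (-4, -226/85, -207/85)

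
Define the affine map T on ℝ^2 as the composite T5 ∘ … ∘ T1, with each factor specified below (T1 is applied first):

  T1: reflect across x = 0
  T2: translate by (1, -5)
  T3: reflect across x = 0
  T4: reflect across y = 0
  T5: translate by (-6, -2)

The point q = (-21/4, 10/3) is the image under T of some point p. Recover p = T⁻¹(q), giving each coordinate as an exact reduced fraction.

T1 = [-1 0 0; 0 1 0; 0 0 1]
T2·T1 = [-1 0 1; 0 1 -5; 0 0 1]
T3·…·T1 = [1 0 -1; 0 1 -5; 0 0 1]
T4·…·T1 = [1 0 -1; 0 -1 5; 0 0 1]
T5·…·T1 = [1 0 -7; 0 -1 3; 0 0 1]
det M = -1; M⁻¹ = [1 0 7; 0 -1 3; 0 0 1]
M⁻¹ · (-21/4, 10/3)ᵀ = (7/4, -1/3)ᵀ

p = (7/4, -1/3)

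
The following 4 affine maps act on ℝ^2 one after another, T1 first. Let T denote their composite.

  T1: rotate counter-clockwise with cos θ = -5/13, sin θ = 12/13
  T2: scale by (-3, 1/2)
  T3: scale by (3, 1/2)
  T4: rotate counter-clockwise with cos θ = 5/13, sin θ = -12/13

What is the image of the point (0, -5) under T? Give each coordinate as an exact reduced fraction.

T1 rotate counter-clockwise with cos θ = -5/13, sin θ = 12/13: (0, -5) → (60/13, 25/13)
T2 scale by (-3, 1/2): (60/13, 25/13) → (-180/13, 25/26)
T3 scale by (3, 1/2): (-180/13, 25/26) → (-540/13, 25/52)
T4 rotate counter-clockwise with cos θ = 5/13, sin θ = -12/13: (-540/13, 25/52) → (-2625/169, 26045/676)

T(p) = (-2625/169, 26045/676)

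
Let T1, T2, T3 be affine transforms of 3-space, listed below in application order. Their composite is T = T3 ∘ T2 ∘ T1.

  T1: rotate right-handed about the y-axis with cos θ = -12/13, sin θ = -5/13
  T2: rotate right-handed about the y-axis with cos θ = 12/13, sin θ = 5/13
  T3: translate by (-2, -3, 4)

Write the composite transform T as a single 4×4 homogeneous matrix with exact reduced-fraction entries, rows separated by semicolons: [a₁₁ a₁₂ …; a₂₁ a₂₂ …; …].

T1 = [-12/13 0 -5/13 0; 0 1 0 0; 5/13 0 -12/13 0; 0 0 0 1]
T2·T1 = [-119/169 0 -120/169 0; 0 1 0 0; 120/169 0 -119/169 0; 0 0 0 1]
T3·…·T1 = [-119/169 0 -120/169 -2; 0 1 0 -3; 120/169 0 -119/169 4; 0 0 0 1]

T = [-119/169 0 -120/169 -2; 0 1 0 -3; 120/169 0 -119/169 4; 0 0 0 1]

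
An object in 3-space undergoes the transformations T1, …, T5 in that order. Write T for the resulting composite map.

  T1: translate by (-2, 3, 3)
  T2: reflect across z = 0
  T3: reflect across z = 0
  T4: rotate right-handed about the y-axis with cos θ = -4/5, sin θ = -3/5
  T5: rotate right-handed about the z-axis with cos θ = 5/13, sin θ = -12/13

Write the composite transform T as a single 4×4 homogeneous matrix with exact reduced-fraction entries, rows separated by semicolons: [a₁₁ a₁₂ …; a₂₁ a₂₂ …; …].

T1 = [1 0 0 -2; 0 1 0 3; 0 0 1 3; 0 0 0 1]
T2·T1 = [1 0 0 -2; 0 1 0 3; 0 0 -1 -3; 0 0 0 1]
T3·…·T1 = [1 0 0 -2; 0 1 0 3; 0 0 1 3; 0 0 0 1]
T4·…·T1 = [-4/5 0 -3/5 -1/5; 0 1 0 3; 3/5 0 -4/5 -18/5; 0 0 0 1]
T5·…·T1 = [-4/13 12/13 -3/13 35/13; 48/65 5/13 36/65 87/65; 3/5 0 -4/5 -18/5; 0 0 0 1]

T = [-4/13 12/13 -3/13 35/13; 48/65 5/13 36/65 87/65; 3/5 0 -4/5 -18/5; 0 0 0 1]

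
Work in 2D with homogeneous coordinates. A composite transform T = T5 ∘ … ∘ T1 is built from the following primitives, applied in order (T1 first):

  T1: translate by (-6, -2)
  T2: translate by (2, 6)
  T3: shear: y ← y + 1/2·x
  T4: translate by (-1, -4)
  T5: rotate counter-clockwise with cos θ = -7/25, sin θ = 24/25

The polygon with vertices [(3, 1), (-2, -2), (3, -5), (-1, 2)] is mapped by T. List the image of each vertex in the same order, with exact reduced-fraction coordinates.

image vertices: (2/25, -103/50), (169/25, -133/25), (146/25, -19/50), (54/25, -281/50)

T1 translate by (-6, -2): (3, 1) → (-3, -1); (-2, -2) → (-8, -4); (3, -5) → (-3, -7); (-1, 2) → (-7, 0)
T2 translate by (2, 6): (-3, -1) → (-1, 5); (-8, -4) → (-6, 2); (-3, -7) → (-1, -1); (-7, 0) → (-5, 6)
T3 shear: y ← y + 1/2·x: (-1, 5) → (-1, 9/2); (-6, 2) → (-6, -1); (-1, -1) → (-1, -3/2); (-5, 6) → (-5, 7/2)
T4 translate by (-1, -4): (-1, 9/2) → (-2, 1/2); (-6, -1) → (-7, -5); (-1, -3/2) → (-2, -11/2); (-5, 7/2) → (-6, -1/2)
T5 rotate counter-clockwise with cos θ = -7/25, sin θ = 24/25: (-2, 1/2) → (2/25, -103/50); (-7, -5) → (169/25, -133/25); (-2, -11/2) → (146/25, -19/50); (-6, -1/2) → (54/25, -281/50)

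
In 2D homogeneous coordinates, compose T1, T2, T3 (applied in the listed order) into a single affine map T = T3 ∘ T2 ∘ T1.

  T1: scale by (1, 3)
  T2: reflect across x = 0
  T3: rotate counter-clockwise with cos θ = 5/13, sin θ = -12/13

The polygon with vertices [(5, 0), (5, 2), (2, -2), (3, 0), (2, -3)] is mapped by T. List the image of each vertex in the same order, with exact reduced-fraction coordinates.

image vertices: (-25/13, 60/13), (47/13, 90/13), (-82/13, -6/13), (-15/13, 36/13), (-118/13, -21/13)

T1 scale by (1, 3): (5, 0) → (5, 0); (5, 2) → (5, 6); (2, -2) → (2, -6); (3, 0) → (3, 0); (2, -3) → (2, -9)
T2 reflect across x = 0: (5, 0) → (-5, 0); (5, 6) → (-5, 6); (2, -6) → (-2, -6); (3, 0) → (-3, 0); (2, -9) → (-2, -9)
T3 rotate counter-clockwise with cos θ = 5/13, sin θ = -12/13: (-5, 0) → (-25/13, 60/13); (-5, 6) → (47/13, 90/13); (-2, -6) → (-82/13, -6/13); (-3, 0) → (-15/13, 36/13); (-2, -9) → (-118/13, -21/13)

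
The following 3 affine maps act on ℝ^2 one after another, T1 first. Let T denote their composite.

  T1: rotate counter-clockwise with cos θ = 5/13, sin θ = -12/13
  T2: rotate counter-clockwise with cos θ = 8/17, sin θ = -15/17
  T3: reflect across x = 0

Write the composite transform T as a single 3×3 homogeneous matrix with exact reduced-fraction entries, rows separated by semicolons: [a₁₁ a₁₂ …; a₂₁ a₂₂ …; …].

T1 = [5/13 12/13 0; -12/13 5/13 0; 0 0 1]
T2·T1 = [-140/221 171/221 0; -171/221 -140/221 0; 0 0 1]
T3·…·T1 = [140/221 -171/221 0; -171/221 -140/221 0; 0 0 1]

T = [140/221 -171/221 0; -171/221 -140/221 0; 0 0 1]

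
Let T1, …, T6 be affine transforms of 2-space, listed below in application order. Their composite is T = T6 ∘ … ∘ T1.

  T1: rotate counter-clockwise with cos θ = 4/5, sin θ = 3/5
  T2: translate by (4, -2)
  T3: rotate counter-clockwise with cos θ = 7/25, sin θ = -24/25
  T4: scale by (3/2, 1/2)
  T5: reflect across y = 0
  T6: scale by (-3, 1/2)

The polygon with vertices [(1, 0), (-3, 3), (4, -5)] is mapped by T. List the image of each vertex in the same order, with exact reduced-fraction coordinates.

image vertices: (0, 5/4), (63/10, 1/20), (27/10, 27/10)

T1 rotate counter-clockwise with cos θ = 4/5, sin θ = 3/5: (1, 0) → (4/5, 3/5); (-3, 3) → (-21/5, 3/5); (4, -5) → (31/5, -8/5)
T2 translate by (4, -2): (4/5, 3/5) → (24/5, -7/5); (-21/5, 3/5) → (-1/5, -7/5); (31/5, -8/5) → (51/5, -18/5)
T3 rotate counter-clockwise with cos θ = 7/25, sin θ = -24/25: (24/5, -7/5) → (0, -5); (-1/5, -7/5) → (-7/5, -1/5); (51/5, -18/5) → (-3/5, -54/5)
T4 scale by (3/2, 1/2): (0, -5) → (0, -5/2); (-7/5, -1/5) → (-21/10, -1/10); (-3/5, -54/5) → (-9/10, -27/5)
T5 reflect across y = 0: (0, -5/2) → (0, 5/2); (-21/10, -1/10) → (-21/10, 1/10); (-9/10, -27/5) → (-9/10, 27/5)
T6 scale by (-3, 1/2): (0, 5/2) → (0, 5/4); (-21/10, 1/10) → (63/10, 1/20); (-9/10, 27/5) → (27/10, 27/10)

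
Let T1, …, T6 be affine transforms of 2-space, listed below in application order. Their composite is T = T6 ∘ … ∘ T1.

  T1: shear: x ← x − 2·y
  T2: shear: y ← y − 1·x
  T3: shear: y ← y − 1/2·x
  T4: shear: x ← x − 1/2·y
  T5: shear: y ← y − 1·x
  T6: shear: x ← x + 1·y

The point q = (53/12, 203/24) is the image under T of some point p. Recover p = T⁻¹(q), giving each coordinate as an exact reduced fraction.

p = (3/2, 5/3)

T1 = [1 -2 0; 0 1 0; 0 0 1]
T2·T1 = [1 -2 0; -1 3 0; 0 0 1]
T3·…·T1 = [1 -2 0; -3/2 4 0; 0 0 1]
T4·…·T1 = [7/4 -4 0; -3/2 4 0; 0 0 1]
T5·…·T1 = [7/4 -4 0; -13/4 8 0; 0 0 1]
T6·…·T1 = [-3/2 4 0; -13/4 8 0; 0 0 1]
det M = 1; M⁻¹ = [8 -4 0; 13/4 -3/2 0; 0 0 1]
M⁻¹ · (53/12, 203/24)ᵀ = (3/2, 5/3)ᵀ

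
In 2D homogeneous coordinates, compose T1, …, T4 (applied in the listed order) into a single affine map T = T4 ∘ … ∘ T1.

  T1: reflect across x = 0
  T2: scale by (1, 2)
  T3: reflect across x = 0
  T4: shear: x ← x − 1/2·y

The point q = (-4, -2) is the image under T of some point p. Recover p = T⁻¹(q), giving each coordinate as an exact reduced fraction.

T1 = [-1 0 0; 0 1 0; 0 0 1]
T2·T1 = [-1 0 0; 0 2 0; 0 0 1]
T3·…·T1 = [1 0 0; 0 2 0; 0 0 1]
T4·…·T1 = [1 -1 0; 0 2 0; 0 0 1]
det M = 2; M⁻¹ = [1 1/2 0; 0 1/2 0; 0 0 1]
M⁻¹ · (-4, -2)ᵀ = (-5, -1)ᵀ

p = (-5, -1)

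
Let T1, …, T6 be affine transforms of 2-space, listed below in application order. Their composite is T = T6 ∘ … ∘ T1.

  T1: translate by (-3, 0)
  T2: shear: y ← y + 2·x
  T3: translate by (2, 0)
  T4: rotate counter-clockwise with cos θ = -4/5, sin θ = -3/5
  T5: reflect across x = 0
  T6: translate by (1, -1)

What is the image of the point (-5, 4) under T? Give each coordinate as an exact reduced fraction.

T1 translate by (-3, 0): (-5, 4) → (-8, 4)
T2 shear: y ← y + 2·x: (-8, 4) → (-8, -12)
T3 translate by (2, 0): (-8, -12) → (-6, -12)
T4 rotate counter-clockwise with cos θ = -4/5, sin θ = -3/5: (-6, -12) → (-12/5, 66/5)
T5 reflect across x = 0: (-12/5, 66/5) → (12/5, 66/5)
T6 translate by (1, -1): (12/5, 66/5) → (17/5, 61/5)

T(p) = (17/5, 61/5)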